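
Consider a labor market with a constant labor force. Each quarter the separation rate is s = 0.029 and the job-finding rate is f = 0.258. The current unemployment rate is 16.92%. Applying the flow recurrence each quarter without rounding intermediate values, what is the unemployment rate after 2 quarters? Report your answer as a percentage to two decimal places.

With a fixed labor force, u_{t+1} = u_t + s·(1−u_t) − f·u_t = u_t·(1−s−f) + s.
Here 1−s−f = 0.713 and s = 0.029.
u_1 = 0.169200 × 0.713 + 0.029 = 0.149640.
u_2 = 0.149640 × 0.713 + 0.029 = 0.135693.

Unemployment rate after two quarters ≈ 13.57%.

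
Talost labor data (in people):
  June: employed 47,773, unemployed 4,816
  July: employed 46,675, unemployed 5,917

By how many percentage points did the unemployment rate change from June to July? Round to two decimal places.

June: labor force = 47,773 + 4,816 = 52,589; u = 4,816/52,589 = 9.16%.
July: labor force = 46,675 + 5,917 = 52,592; u = 5,917/52,592 = 11.25%.
Change = 11.25% − 9.16% = +2.09 pp.

The unemployment rate changed by +2.09 percentage points.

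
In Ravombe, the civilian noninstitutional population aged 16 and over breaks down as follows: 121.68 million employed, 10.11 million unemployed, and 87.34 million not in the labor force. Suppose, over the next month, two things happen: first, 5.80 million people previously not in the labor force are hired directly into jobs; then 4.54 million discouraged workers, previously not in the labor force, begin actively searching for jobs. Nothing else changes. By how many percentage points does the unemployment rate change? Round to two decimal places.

The unemployment rate changes by +2.64 percentage points.

Initially, labor force = 121.68 + 10.11 = 131.79 million, so u = 10.11/131.79 = 7.67%.
After the first change, employed and labor force both rise by 5.80; unemployed unchanged → E = 127.48, U = 10.11, labor force = 137.59 million.
After the second change, unemployed and labor force both rise by 4.54 → E = 127.48, U = 14.65, labor force = 142.13 million.
New unemployment rate = 14.65 / 142.13 = 10.31%.
Change = 10.31% − 7.67% = +2.64 percentage points.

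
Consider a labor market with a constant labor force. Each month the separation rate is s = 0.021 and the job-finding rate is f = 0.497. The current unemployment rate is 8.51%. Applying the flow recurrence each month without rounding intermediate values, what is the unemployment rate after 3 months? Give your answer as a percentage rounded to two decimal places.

With a fixed labor force, u_{t+1} = u_t + s·(1−u_t) − f·u_t = u_t·(1−s−f) + s.
Here 1−s−f = 0.482 and s = 0.021.
u_1 = 0.085100 × 0.482 + 0.021 = 0.062018.
u_2 = 0.062018 × 0.482 + 0.021 = 0.050893.
u_3 = 0.050893 × 0.482 + 0.021 = 0.045530.

Unemployment rate after three months ≈ 4.55%.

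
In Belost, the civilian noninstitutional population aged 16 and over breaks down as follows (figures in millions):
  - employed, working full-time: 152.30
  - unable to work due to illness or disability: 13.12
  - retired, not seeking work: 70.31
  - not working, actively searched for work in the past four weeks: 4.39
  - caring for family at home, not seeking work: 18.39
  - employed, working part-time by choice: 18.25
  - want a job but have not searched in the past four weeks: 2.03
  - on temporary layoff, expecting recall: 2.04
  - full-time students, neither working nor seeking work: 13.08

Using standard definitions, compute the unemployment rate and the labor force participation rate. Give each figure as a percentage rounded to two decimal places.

Unemployment rate ≈ 3.63%; labor force participation rate ≈ 60.22%.

Employed = 152.30 + 18.25 = 170.55 million.
Unemployed = 4.39 + 2.04 = 6.43 million (jobless and actively searching, or on temporary layoff).
Labor force = 170.55 + 6.43 = 176.98 million.
Not in labor force = 13.12 + 70.31 + 18.39 + 2.03 + 13.08 = 116.93 million (those not working and not actively searching are outside the labor force — including those who want a job but have given up searching).
Civilian working-age population = 176.98 + 116.93 = 293.91 million.
Unemployment rate = 6.43 / 176.98 = 3.63%.
Labor force participation rate = 176.98 / 293.91 = 60.22%.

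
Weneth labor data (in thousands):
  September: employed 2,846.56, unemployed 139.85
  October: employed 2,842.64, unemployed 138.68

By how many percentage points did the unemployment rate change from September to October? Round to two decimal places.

September: labor force = 2,846.56 + 139.85 = 2,986.41; u = 139.85/2,986.41 = 4.68%.
October: labor force = 2,842.64 + 138.68 = 2,981.32; u = 138.68/2,981.32 = 4.65%.
Change = 4.65% − 4.68% = −0.03 pp.

The unemployment rate changed by −0.03 percentage points.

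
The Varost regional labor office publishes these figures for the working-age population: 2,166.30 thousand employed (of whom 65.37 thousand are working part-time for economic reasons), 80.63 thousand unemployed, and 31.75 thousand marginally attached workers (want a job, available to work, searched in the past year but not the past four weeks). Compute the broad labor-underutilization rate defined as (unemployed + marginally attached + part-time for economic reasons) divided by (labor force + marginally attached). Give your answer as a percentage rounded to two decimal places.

Broad underutilization rate ≈ 7.80%.

Labor force = 2,166.30 + 80.63 = 2,246.93 thousand.
Numerator = 80.63 + 31.75 + 65.37 = 177.75 thousand.
Denominator = 2,246.93 + 31.75 = 2,278.68 thousand.
Broad rate = 177.75 / 2,278.68 = 7.80%.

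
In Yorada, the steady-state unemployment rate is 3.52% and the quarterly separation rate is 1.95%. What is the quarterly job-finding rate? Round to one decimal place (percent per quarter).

Job-finding rate ≈ 53.4% per quarter.

From u* = s/(s+f): f = s·(1−u)/u.
f = 1.95 × (1 − 0.0352) / 0.0352 = 1.8814 / 0.0352 ≈ 53.4% per quarter.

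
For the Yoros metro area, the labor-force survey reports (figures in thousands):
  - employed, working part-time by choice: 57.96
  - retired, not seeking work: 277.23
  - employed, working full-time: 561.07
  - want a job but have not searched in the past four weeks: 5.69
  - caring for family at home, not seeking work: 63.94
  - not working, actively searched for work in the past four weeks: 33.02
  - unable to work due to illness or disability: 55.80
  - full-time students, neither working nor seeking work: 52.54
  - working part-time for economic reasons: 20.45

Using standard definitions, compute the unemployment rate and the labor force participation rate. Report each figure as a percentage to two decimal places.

Employed = 57.96 + 561.07 + 20.45 = 639.48 thousand (anyone who worked, including part-time for economic reasons, counts as employed).
Unemployed = 33.02 thousand.
Labor force = 639.48 + 33.02 = 672.50 thousand.
Not in labor force = 277.23 + 5.69 + 63.94 + 55.80 + 52.54 = 455.20 thousand (those not working and not actively searching are outside the labor force — including those who want a job but have given up searching).
Civilian working-age population = 672.50 + 455.20 = 1,127.70 thousand.
Unemployment rate = 33.02 / 672.50 = 4.91%.
Labor force participation rate = 672.50 / 1,127.70 = 59.63%.

Unemployment rate ≈ 4.91%; labor force participation rate ≈ 59.63%.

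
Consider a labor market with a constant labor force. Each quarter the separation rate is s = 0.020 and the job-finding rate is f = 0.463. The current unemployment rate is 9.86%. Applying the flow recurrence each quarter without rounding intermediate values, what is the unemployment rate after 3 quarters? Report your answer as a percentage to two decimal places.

With a fixed labor force, u_{t+1} = u_t + s·(1−u_t) − f·u_t = u_t·(1−s−f) + s.
Here 1−s−f = 0.517 and s = 0.020.
u_1 = 0.098600 × 0.517 + 0.020 = 0.070976.
u_2 = 0.070976 × 0.517 + 0.020 = 0.056695.
u_3 = 0.056695 × 0.517 + 0.020 = 0.049311.

Unemployment rate after three quarters ≈ 4.93%.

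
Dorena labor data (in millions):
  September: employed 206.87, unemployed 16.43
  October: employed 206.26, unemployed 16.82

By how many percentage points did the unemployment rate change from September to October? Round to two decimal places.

The unemployment rate changed by +0.18 percentage points.

September: labor force = 206.87 + 16.43 = 223.30; u = 16.43/223.30 = 7.36%.
October: labor force = 206.26 + 16.82 = 223.08; u = 16.82/223.08 = 7.54%.
Change = 7.54% − 7.36% = +0.18 pp.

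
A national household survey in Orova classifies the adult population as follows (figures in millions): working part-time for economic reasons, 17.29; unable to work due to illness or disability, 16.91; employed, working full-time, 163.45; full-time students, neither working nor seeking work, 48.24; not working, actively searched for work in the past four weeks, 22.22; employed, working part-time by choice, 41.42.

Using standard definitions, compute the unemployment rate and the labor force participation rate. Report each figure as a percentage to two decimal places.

Unemployment rate ≈ 9.09%; labor force participation rate ≈ 78.95%.

Employed = 17.29 + 163.45 + 41.42 = 222.16 million (anyone who worked, including part-time for economic reasons, counts as employed).
Unemployed = 22.22 million.
Labor force = 222.16 + 22.22 = 244.38 million.
Not in labor force = 16.91 + 48.24 = 65.15 million (those not working and not actively searching are outside the labor force).
Civilian working-age population = 244.38 + 65.15 = 309.53 million.
Unemployment rate = 22.22 / 244.38 = 9.09%.
Labor force participation rate = 244.38 / 309.53 = 78.95%.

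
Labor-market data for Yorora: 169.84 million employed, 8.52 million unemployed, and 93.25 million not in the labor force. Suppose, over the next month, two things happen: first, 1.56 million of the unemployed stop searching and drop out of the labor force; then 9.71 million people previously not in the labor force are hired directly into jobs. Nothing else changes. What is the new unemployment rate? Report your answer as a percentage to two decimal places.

New unemployment rate ≈ 3.73%.

Initially, labor force = 169.84 + 8.52 = 178.36 million, so u = 8.52/178.36 = 4.78%.
After the first change, unemployed and labor force both fall by 1.56 → E = 169.84, U = 6.96, labor force = 176.80 million.
After the second change, employed and labor force both rise by 9.71; unemployed unchanged → E = 179.55, U = 6.96, labor force = 186.51 million.
New unemployment rate = 6.96 / 186.51 = 3.73%.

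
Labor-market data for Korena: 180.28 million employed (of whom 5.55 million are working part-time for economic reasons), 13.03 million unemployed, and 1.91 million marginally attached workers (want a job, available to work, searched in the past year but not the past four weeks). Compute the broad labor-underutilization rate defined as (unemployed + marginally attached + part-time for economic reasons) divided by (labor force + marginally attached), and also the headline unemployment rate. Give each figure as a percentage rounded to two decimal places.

Broad underutilization rate ≈ 10.50%; headline unemployment rate ≈ 6.74%.

Labor force = 180.28 + 13.03 = 193.31 million.
Numerator = 13.03 + 1.91 + 5.55 = 20.49 million.
Denominator = 193.31 + 1.91 = 195.22 million.
Broad rate = 20.49 / 195.22 = 10.50%.
Headline unemployment rate = 13.03 / 193.31 = 6.74%.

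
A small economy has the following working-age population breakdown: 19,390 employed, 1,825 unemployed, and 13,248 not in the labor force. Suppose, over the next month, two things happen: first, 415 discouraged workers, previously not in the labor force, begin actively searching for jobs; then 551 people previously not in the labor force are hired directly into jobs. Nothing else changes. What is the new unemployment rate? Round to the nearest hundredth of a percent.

Initially, labor force = 19,390 + 1,825 = 21,215, so u = 1,825/21,215 = 8.60%.
After the first change, unemployed and labor force both rise by 415 → E = 19,390, U = 2,240, labor force = 21,630.
After the second change, employed and labor force both rise by 551; unemployed unchanged → E = 19,941, U = 2,240, labor force = 22,181.
New unemployment rate = 2,240 / 22,181 = 10.10%.

New unemployment rate ≈ 10.10%.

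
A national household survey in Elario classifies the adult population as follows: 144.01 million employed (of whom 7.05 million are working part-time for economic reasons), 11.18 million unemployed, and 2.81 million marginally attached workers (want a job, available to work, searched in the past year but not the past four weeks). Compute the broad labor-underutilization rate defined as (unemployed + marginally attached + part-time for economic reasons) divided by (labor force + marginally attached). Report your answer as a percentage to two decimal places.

Broad underutilization rate ≈ 13.32%.

Labor force = 144.01 + 11.18 = 155.19 million.
Numerator = 11.18 + 2.81 + 7.05 = 21.04 million.
Denominator = 155.19 + 2.81 = 158.00 million.
Broad rate = 21.04 / 158.00 = 13.32%.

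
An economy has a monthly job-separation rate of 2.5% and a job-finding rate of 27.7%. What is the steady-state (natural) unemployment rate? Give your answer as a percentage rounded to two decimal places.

Steady-state unemployment rate ≈ 8.28%.

At steady state the flows balance: s·E = f·U, so U/(E+U) = s/(s+f).
u* = 2.5 / (2.5 + 27.7) = 2.5 / 30.20 = 8.28%.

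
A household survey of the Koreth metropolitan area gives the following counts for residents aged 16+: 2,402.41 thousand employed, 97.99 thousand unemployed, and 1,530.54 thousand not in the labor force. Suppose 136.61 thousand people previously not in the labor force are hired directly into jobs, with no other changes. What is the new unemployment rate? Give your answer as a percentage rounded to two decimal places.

New unemployment rate ≈ 3.72%.

Initially, labor force = 2,402.41 + 97.99 = 2,500.40 thousand, so u = 97.99/2,500.40 = 3.92%.
After the change, employed and labor force both rise by 136.61; unemployed unchanged → E = 2,539.02, U = 97.99, labor force = 2,637.01 thousand.
New unemployment rate = 97.99 / 2,637.01 = 3.72%.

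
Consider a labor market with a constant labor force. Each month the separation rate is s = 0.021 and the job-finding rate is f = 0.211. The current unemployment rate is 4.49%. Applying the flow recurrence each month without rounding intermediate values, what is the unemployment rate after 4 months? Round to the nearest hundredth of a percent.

With a fixed labor force, u_{t+1} = u_t + s·(1−u_t) − f·u_t = u_t·(1−s−f) + s.
Here 1−s−f = 0.768 and s = 0.021.
u_1 = 0.044900 × 0.768 + 0.021 = 0.055483.
u_2 = 0.055483 × 0.768 + 0.021 = 0.063611.
u_3 = 0.063611 × 0.768 + 0.021 = 0.069853.
u_4 = 0.069853 × 0.768 + 0.021 = 0.074647.

Unemployment rate after four months ≈ 7.46%.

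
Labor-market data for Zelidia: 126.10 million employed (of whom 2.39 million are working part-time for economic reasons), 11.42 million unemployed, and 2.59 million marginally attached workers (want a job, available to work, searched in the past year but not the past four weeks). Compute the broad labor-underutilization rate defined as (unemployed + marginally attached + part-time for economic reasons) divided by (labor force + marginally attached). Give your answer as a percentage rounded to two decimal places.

Labor force = 126.10 + 11.42 = 137.52 million.
Numerator = 11.42 + 2.59 + 2.39 = 16.40 million.
Denominator = 137.52 + 2.59 = 140.11 million.
Broad rate = 16.40 / 140.11 = 11.71%.

Broad underutilization rate ≈ 11.71%.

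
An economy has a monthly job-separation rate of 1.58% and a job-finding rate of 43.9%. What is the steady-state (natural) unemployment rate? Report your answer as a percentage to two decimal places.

Steady-state unemployment rate ≈ 3.47%.

At steady state the flows balance: s·E = f·U, so U/(E+U) = s/(s+f).
u* = 1.58 / (1.58 + 43.9) = 1.58 / 45.48 = 3.47%.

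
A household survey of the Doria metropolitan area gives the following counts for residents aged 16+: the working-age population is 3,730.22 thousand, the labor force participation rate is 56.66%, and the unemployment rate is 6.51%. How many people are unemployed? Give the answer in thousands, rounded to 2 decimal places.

Labor force = 0.5666 × 3,730.22 = 2,113.54 thousand.
Unemployed = 0.0651 × 2,113.54 ≈ 137.59 thousand.

About 137.59 thousand are unemployed.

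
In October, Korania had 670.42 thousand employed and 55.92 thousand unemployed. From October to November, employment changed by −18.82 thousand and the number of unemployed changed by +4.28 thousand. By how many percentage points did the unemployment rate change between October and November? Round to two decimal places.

The unemployment rate changed by +0.76 percentage points.

October: labor force = 670.42 + 55.92 = 726.34; u = 55.92/726.34 = 7.70%.
November: labor force = 651.60 + 60.20 = 711.80; u = 60.20/711.80 = 8.46%.
Change = 8.46% − 7.70% = +0.76 pp.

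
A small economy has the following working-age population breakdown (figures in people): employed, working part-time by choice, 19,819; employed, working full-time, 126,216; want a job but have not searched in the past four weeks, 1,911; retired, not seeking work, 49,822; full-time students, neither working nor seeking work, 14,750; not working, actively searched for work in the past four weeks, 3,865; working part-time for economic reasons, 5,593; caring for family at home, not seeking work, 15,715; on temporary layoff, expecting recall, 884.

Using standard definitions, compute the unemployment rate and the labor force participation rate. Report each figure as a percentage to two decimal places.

Employed = 19,819 + 126,216 + 5,593 = 151,628 (anyone who worked, including part-time for economic reasons, counts as employed).
Unemployed = 3,865 + 884 = 4,749 (jobless and actively searching, or on temporary layoff).
Labor force = 151,628 + 4,749 = 156,377.
Not in labor force = 1,911 + 49,822 + 14,750 + 15,715 = 82,198 (those not working and not actively searching are outside the labor force — including those who want a job but have given up searching).
Civilian working-age population = 156,377 + 82,198 = 238,575.
Unemployment rate = 4,749 / 156,377 = 3.04%.
Labor force participation rate = 156,377 / 238,575 = 65.55%.

Unemployment rate ≈ 3.04%; labor force participation rate ≈ 65.55%.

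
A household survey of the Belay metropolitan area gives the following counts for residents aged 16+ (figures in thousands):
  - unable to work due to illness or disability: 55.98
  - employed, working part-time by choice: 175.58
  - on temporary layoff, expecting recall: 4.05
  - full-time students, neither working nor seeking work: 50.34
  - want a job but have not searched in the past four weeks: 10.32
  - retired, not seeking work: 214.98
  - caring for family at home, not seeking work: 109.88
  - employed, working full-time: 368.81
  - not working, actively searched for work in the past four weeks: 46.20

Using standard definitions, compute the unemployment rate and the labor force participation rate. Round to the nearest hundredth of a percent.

Employed = 175.58 + 368.81 = 544.39 thousand.
Unemployed = 4.05 + 46.20 = 50.25 thousand (jobless and actively searching, or on temporary layoff).
Labor force = 544.39 + 50.25 = 594.64 thousand.
Not in labor force = 55.98 + 50.34 + 10.32 + 214.98 + 109.88 = 441.50 thousand (those not working and not actively searching are outside the labor force — including those who want a job but have given up searching).
Civilian working-age population = 594.64 + 441.50 = 1,036.14 thousand.
Unemployment rate = 50.25 / 594.64 = 8.45%.
Labor force participation rate = 594.64 / 1,036.14 = 57.39%.

Unemployment rate ≈ 8.45%; labor force participation rate ≈ 57.39%.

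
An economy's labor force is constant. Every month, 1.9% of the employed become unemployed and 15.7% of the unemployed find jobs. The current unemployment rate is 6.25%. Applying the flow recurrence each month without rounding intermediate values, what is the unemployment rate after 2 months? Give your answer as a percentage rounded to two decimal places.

Unemployment rate after two months ≈ 7.71%.

With a fixed labor force, u_{t+1} = u_t + s·(1−u_t) − f·u_t = u_t·(1−s−f) + s.
Here 1−s−f = 0.824 and s = 0.019.
u_1 = 0.062500 × 0.824 + 0.019 = 0.070500.
u_2 = 0.070500 × 0.824 + 0.019 = 0.077092.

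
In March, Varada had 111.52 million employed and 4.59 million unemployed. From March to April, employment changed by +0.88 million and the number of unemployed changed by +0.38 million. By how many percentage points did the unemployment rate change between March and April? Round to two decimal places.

The unemployment rate changed by +0.28 percentage points.

March: labor force = 111.52 + 4.59 = 116.11; u = 4.59/116.11 = 3.95%.
April: labor force = 112.40 + 4.97 = 117.37; u = 4.97/117.37 = 4.23%.
Change = 4.23% − 3.95% = +0.28 pp.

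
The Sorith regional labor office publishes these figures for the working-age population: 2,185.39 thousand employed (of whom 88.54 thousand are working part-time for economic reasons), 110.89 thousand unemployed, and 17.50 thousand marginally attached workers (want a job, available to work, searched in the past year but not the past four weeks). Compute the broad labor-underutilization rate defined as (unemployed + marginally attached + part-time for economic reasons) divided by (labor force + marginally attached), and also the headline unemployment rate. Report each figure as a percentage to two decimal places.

Broad underutilization rate ≈ 9.38%; headline unemployment rate ≈ 4.83%.

Labor force = 2,185.39 + 110.89 = 2,296.28 thousand.
Numerator = 110.89 + 17.50 + 88.54 = 216.93 thousand.
Denominator = 2,296.28 + 17.50 = 2,313.78 thousand.
Broad rate = 216.93 / 2,313.78 = 9.38%.
Headline unemployment rate = 110.89 / 2,296.28 = 4.83%.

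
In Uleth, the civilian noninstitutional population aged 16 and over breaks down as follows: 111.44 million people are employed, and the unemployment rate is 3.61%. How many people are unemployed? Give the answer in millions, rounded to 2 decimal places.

About 4.17 million are unemployed.

Let U be the number unemployed. The labor force is E + U, and U/(E+U) = 0.0361.
So U = 0.0361 × 111.44 / (1 − 0.0361) = 4.0230 / 0.9639 ≈ 4.17 million.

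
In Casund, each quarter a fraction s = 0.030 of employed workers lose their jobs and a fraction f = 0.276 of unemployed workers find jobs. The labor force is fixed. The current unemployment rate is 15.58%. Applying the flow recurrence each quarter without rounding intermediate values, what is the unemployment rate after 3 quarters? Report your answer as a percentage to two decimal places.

With a fixed labor force, u_{t+1} = u_t + s·(1−u_t) − f·u_t = u_t·(1−s−f) + s.
Here 1−s−f = 0.694 and s = 0.030.
u_1 = 0.155800 × 0.694 + 0.030 = 0.138125.
u_2 = 0.138125 × 0.694 + 0.030 = 0.125859.
u_3 = 0.125859 × 0.694 + 0.030 = 0.117346.

Unemployment rate after three quarters ≈ 11.73%.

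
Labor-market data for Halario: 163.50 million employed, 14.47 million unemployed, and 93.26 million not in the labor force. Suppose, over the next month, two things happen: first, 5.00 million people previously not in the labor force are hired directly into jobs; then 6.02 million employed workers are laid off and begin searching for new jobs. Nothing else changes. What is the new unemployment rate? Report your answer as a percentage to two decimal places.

Initially, labor force = 163.50 + 14.47 = 177.97 million, so u = 14.47/177.97 = 8.13%.
After the first change, employed and labor force both rise by 5.00; unemployed unchanged → E = 168.50, U = 14.47, labor force = 182.97 million.
After the second change, employed falls and unemployed rises by 6.02; labor force unchanged → E = 162.48, U = 20.49, labor force = 182.97 million.
New unemployment rate = 20.49 / 182.97 = 11.20%.

New unemployment rate ≈ 11.20%.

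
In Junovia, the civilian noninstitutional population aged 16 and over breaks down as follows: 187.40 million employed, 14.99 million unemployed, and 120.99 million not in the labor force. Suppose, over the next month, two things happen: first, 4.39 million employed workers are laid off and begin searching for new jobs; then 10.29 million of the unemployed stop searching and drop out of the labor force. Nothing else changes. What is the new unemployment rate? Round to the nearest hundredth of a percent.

New unemployment rate ≈ 4.73%.

Initially, labor force = 187.40 + 14.99 = 202.39 million, so u = 14.99/202.39 = 7.41%.
After the first change, employed falls and unemployed rises by 4.39; labor force unchanged → E = 183.01, U = 19.38, labor force = 202.39 million.
After the second change, unemployed and labor force both fall by 10.29 → E = 183.01, U = 9.09, labor force = 192.10 million.
New unemployment rate = 9.09 / 192.10 = 4.73%.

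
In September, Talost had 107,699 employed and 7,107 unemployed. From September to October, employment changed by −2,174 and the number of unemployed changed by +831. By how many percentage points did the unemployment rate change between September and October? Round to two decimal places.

The unemployment rate changed by +0.81 percentage points.

September: labor force = 107,699 + 7,107 = 114,806; u = 7,107/114,806 = 6.19%.
October: labor force = 105,525 + 7,938 = 113,463; u = 7,938/113,463 = 7.00%.
Change = 7.00% − 6.19% = +0.81 pp.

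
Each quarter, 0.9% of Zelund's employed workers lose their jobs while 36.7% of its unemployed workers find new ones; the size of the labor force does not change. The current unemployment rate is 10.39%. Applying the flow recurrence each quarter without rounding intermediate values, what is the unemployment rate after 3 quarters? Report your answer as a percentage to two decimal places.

With a fixed labor force, u_{t+1} = u_t + s·(1−u_t) − f·u_t = u_t·(1−s−f) + s.
Here 1−s−f = 0.624 and s = 0.009.
u_1 = 0.103900 × 0.624 + 0.009 = 0.073834.
u_2 = 0.073834 × 0.624 + 0.009 = 0.055072.
u_3 = 0.055072 × 0.624 + 0.009 = 0.043365.

Unemployment rate after three quarters ≈ 4.34%.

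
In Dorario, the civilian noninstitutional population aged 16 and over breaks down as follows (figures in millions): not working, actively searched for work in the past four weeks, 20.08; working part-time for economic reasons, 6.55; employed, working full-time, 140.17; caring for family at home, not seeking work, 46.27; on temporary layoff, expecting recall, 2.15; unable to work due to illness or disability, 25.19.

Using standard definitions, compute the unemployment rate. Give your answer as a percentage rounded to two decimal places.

Employed = 6.55 + 140.17 = 146.72 million (anyone who worked, including part-time for economic reasons, counts as employed).
Unemployed = 20.08 + 2.15 = 22.23 million (jobless and actively searching, or on temporary layoff).
Labor force = 146.72 + 22.23 = 168.95 million.
Unemployment rate = 22.23 / 168.95 = 13.16%.

Unemployment rate ≈ 13.16%.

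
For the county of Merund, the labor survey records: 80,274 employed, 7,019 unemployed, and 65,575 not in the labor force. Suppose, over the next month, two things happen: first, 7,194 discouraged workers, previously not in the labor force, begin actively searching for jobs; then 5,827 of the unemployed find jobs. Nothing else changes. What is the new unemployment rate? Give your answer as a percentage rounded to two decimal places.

New unemployment rate ≈ 8.88%.

Initially, labor force = 80,274 + 7,019 = 87,293, so u = 7,019/87,293 = 8.04%.
After the first change, unemployed and labor force both rise by 7,194 → E = 80,274, U = 14,213, labor force = 94,487.
After the second change, unemployed falls and employed rises by 5,827; labor force unchanged → E = 86,101, U = 8,386, labor force = 94,487.
New unemployment rate = 8,386 / 94,487 = 8.88%.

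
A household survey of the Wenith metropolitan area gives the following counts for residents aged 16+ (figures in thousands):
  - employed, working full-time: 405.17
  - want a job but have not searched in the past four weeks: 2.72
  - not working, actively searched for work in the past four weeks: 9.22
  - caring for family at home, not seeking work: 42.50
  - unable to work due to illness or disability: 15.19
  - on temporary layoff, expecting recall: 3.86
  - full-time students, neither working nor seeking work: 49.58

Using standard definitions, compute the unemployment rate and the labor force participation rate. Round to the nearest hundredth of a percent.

Employed = 405.17 thousand.
Unemployed = 9.22 + 3.86 = 13.08 thousand (jobless and actively searching, or on temporary layoff).
Labor force = 405.17 + 13.08 = 418.25 thousand.
Not in labor force = 2.72 + 42.50 + 15.19 + 49.58 = 109.99 thousand (those not working and not actively searching are outside the labor force — including those who want a job but have given up searching).
Civilian working-age population = 418.25 + 109.99 = 528.24 thousand.
Unemployment rate = 13.08 / 418.25 = 3.13%.
Labor force participation rate = 418.25 / 528.24 = 79.18%.

Unemployment rate ≈ 3.13%; labor force participation rate ≈ 79.18%.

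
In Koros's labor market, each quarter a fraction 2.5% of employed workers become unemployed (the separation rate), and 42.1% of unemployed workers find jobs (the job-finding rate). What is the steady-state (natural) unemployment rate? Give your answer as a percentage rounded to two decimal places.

At steady state the flows balance: s·E = f·U, so U/(E+U) = s/(s+f).
u* = 2.5 / (2.5 + 42.1) = 2.5 / 44.60 = 5.61%.

Steady-state unemployment rate ≈ 5.61%.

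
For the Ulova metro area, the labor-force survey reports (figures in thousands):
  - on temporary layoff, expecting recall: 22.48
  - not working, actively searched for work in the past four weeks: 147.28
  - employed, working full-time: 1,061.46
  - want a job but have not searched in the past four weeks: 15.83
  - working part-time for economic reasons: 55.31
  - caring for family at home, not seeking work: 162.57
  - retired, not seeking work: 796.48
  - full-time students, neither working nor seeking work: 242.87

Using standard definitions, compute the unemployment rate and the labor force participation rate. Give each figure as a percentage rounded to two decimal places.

Employed = 1,061.46 + 55.31 = 1,116.77 thousand (anyone who worked, including part-time for economic reasons, counts as employed).
Unemployed = 22.48 + 147.28 = 169.76 thousand (jobless and actively searching, or on temporary layoff).
Labor force = 1,116.77 + 169.76 = 1,286.53 thousand.
Not in labor force = 15.83 + 162.57 + 796.48 + 242.87 = 1,217.75 thousand (those not working and not actively searching are outside the labor force — including those who want a job but have given up searching).
Civilian working-age population = 1,286.53 + 1,217.75 = 2,504.28 thousand.
Unemployment rate = 169.76 / 1,286.53 = 13.20%.
Labor force participation rate = 1,286.53 / 2,504.28 = 51.37%.

Unemployment rate ≈ 13.20%; labor force participation rate ≈ 51.37%.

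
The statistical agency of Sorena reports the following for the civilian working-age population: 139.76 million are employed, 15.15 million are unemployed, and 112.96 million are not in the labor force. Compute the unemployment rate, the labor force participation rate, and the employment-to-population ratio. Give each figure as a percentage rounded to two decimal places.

Labor force = employed + unemployed = 139.76 + 15.15 = 154.91 million.
Working-age population = 154.91 + 112.96 = 267.87 million.
Unemployment rate = 15.15 / 154.91 = 9.78%.
Labor force participation rate = 154.91 / 267.87 = 57.83%.
Employment-population ratio = 139.76 / 267.87 = 52.17%.

Unemployment rate ≈ 9.78%; labor force participation rate ≈ 57.83%; employment-population ratio ≈ 52.17%.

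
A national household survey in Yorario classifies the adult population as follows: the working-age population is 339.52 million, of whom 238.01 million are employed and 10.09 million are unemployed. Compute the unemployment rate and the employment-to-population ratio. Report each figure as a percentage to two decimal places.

Unemployment rate ≈ 4.07%; employment-population ratio ≈ 70.10%.

Labor force = employed + unemployed = 238.01 + 10.09 = 248.10 million.
Unemployment rate = 10.09 / 248.10 = 4.07%.
Employment-population ratio = 238.01 / 339.52 = 70.10%.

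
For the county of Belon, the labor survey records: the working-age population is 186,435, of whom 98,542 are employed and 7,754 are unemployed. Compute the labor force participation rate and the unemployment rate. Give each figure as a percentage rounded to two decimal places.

Labor force participation rate ≈ 57.02%; unemployment rate ≈ 7.29%.

Labor force = employed + unemployed = 98,542 + 7,754 = 106,296.
Unemployment rate = 7,754 / 106,296 = 7.29%.
Labor force participation rate = 106,296 / 186,435 = 57.02%.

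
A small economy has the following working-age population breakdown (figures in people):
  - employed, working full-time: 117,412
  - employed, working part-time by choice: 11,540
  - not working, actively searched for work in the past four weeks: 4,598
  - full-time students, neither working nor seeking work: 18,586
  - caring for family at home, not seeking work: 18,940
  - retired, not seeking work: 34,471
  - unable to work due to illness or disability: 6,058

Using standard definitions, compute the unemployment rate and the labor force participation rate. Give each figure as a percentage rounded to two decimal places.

Employed = 117,412 + 11,540 = 128,952.
Unemployed = 4,598.
Labor force = 128,952 + 4,598 = 133,550.
Not in labor force = 18,586 + 18,940 + 34,471 + 6,058 = 78,055 (those not working and not actively searching are outside the labor force).
Civilian working-age population = 133,550 + 78,055 = 211,605.
Unemployment rate = 4,598 / 133,550 = 3.44%.
Labor force participation rate = 133,550 / 211,605 = 63.11%.

Unemployment rate ≈ 3.44%; labor force participation rate ≈ 63.11%.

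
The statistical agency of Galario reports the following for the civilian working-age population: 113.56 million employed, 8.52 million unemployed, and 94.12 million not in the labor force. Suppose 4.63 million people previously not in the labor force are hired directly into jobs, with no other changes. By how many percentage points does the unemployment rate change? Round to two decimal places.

Initially, labor force = 113.56 + 8.52 = 122.08 million, so u = 8.52/122.08 = 6.98%.
After the change, employed and labor force both rise by 4.63; unemployed unchanged → E = 118.19, U = 8.52, labor force = 126.71 million.
New unemployment rate = 8.52 / 126.71 = 6.72%.
Change = 6.72% − 6.98% = −0.26 percentage points.

The unemployment rate changes by −0.26 percentage points.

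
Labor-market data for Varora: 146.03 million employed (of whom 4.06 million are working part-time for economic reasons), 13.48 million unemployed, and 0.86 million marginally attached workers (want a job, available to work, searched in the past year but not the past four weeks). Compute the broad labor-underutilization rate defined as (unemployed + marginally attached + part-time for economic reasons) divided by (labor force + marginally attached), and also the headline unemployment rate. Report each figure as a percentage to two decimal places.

Broad underutilization rate ≈ 11.47%; headline unemployment rate ≈ 8.45%.

Labor force = 146.03 + 13.48 = 159.51 million.
Numerator = 13.48 + 0.86 + 4.06 = 18.40 million.
Denominator = 159.51 + 0.86 = 160.37 million.
Broad rate = 18.40 / 160.37 = 11.47%.
Headline unemployment rate = 13.48 / 159.51 = 8.45%.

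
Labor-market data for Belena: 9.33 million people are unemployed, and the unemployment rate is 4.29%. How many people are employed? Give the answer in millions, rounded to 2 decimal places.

Labor force = U / u = 9.33 / 0.0429 ≈ 217.48 million.
Employed = labor force − unemployed = 217.48 − 9.33 = 208.15 million.

About 208.15 million are employed.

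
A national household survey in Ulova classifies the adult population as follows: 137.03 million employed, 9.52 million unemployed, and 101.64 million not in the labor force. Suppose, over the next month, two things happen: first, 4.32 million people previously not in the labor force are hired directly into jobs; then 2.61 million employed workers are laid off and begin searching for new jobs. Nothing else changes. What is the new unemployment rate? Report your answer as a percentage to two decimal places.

Initially, labor force = 137.03 + 9.52 = 146.55 million, so u = 9.52/146.55 = 6.50%.
After the first change, employed and labor force both rise by 4.32; unemployed unchanged → E = 141.35, U = 9.52, labor force = 150.87 million.
After the second change, employed falls and unemployed rises by 2.61; labor force unchanged → E = 138.74, U = 12.13, labor force = 150.87 million.
New unemployment rate = 12.13 / 150.87 = 8.04%.

New unemployment rate ≈ 8.04%.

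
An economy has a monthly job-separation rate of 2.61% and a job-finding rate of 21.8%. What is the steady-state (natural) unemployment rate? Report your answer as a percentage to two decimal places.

Steady-state unemployment rate ≈ 10.69%.

At steady state the flows balance: s·E = f·U, so U/(E+U) = s/(s+f).
u* = 2.61 / (2.61 + 21.8) = 2.61 / 24.41 = 10.69%.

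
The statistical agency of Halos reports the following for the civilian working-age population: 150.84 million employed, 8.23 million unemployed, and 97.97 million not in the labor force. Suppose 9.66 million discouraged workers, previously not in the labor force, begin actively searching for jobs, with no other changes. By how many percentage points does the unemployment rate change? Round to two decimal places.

The unemployment rate changes by +5.43 percentage points.

Initially, labor force = 150.84 + 8.23 = 159.07 million, so u = 8.23/159.07 = 5.17%.
After the change, unemployed and labor force both rise by 9.66 → E = 150.84, U = 17.89, labor force = 168.73 million.
New unemployment rate = 17.89 / 168.73 = 10.60%.
Change = 10.60% − 5.17% = +5.43 percentage points.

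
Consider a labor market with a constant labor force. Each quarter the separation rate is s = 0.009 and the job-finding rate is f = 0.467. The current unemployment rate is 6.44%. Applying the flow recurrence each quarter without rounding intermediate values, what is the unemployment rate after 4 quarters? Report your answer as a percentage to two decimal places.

With a fixed labor force, u_{t+1} = u_t + s·(1−u_t) − f·u_t = u_t·(1−s−f) + s.
Here 1−s−f = 0.524 and s = 0.009.
u_1 = 0.064400 × 0.524 + 0.009 = 0.042746.
u_2 = 0.042746 × 0.524 + 0.009 = 0.031399.
u_3 = 0.031399 × 0.524 + 0.009 = 0.025453.
u_4 = 0.025453 × 0.524 + 0.009 = 0.022337.

Unemployment rate after four quarters ≈ 2.23%.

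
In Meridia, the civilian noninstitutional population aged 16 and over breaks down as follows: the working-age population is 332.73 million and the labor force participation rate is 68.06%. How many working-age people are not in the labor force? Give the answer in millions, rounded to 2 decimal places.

Share not in the labor force = 1 − 0.6806 = 0.3194.
Not in labor force = 0.3194 × 332.73 ≈ 106.27 million.

About 106.27 million are not in the labor force.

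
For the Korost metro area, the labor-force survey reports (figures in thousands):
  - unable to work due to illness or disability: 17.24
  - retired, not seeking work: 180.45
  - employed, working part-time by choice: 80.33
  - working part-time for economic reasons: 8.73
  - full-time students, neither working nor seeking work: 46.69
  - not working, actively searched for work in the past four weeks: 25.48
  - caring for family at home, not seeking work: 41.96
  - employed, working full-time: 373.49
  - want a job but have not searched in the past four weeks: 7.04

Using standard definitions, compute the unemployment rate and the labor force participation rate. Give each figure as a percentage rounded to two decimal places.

Unemployment rate ≈ 5.22%; labor force participation rate ≈ 62.46%.

Employed = 80.33 + 8.73 + 373.49 = 462.55 thousand (anyone who worked, including part-time for economic reasons, counts as employed).
Unemployed = 25.48 thousand.
Labor force = 462.55 + 25.48 = 488.03 thousand.
Not in labor force = 17.24 + 180.45 + 46.69 + 41.96 + 7.04 = 293.38 thousand (those not working and not actively searching are outside the labor force — including those who want a job but have given up searching).
Civilian working-age population = 488.03 + 293.38 = 781.41 thousand.
Unemployment rate = 25.48 / 488.03 = 5.22%.
Labor force participation rate = 488.03 / 781.41 = 62.46%.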